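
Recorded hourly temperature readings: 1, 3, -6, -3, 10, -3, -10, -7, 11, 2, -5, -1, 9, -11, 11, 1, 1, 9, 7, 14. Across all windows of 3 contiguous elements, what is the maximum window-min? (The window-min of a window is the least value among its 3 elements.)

(1, 3, -6) → min -6
(3, -6, -3) → min -6
(-6, -3, 10) → min -6
(-3, 10, -3) → min -3
(10, -3, -10) → min -10
(-3, -10, -7) → min -10
(-10, -7, 11) → min -10
(-7, 11, 2) → min -7
(11, 2, -5) → min -5
(2, -5, -1) → min -5
(-5, -1, 9) → min -5
(-1, 9, -11) → min -11
(9, -11, 11) → min -11
(-11, 11, 1) → min -11
(11, 1, 1) → min 1
(1, 1, 9) → min 1
(1, 9, 7) → min 1
(9, 7, 14) → min 7
Maximum of these is 7.

7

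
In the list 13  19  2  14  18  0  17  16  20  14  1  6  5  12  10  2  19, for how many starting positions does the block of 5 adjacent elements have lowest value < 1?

5

[13, 19, 2, 14, 18] → min 2
[19, 2, 14, 18, 0] → min 0  < 1 ✓
[2, 14, 18, 0, 17] → min 0  < 1 ✓
[14, 18, 0, 17, 16] → min 0  < 1 ✓
[18, 0, 17, 16, 20] → min 0  < 1 ✓
[0, 17, 16, 20, 14] → min 0  < 1 ✓
[17, 16, 20, 14, 1] → min 1
[16, 20, 14, 1, 6] → min 1
[20, 14, 1, 6, 5] → min 1
[14, 1, 6, 5, 12] → min 1
[1, 6, 5, 12, 10] → min 1
[6, 5, 12, 10, 2] → min 2
[5, 12, 10, 2, 19] → min 2
5 windows satisfy the condition.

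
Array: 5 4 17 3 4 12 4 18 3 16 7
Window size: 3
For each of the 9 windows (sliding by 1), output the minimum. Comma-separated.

5 4 17 → min 4
4 17 3 → min 3
17 3 4 → min 3
3 4 12 → min 3
4 12 4 → min 4
12 4 18 → min 4
4 18 3 → min 3
18 3 16 → min 3
3 16 7 → min 3

4, 3, 3, 3, 4, 4, 3, 3, 3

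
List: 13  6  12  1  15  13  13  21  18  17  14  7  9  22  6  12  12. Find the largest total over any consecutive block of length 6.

97

13 6 12 1 15 13 → sum 60
6 12 1 15 13 13 → sum 60
12 1 15 13 13 21 → sum 75
1 15 13 13 21 18 → sum 81
15 13 13 21 18 17 → sum 97
13 13 21 18 17 14 → sum 96
13 21 18 17 14 7 → sum 90
21 18 17 14 7 9 → sum 86
18 17 14 7 9 22 → sum 87
17 14 7 9 22 6 → sum 75
14 7 9 22 6 12 → sum 70
7 9 22 6 12 12 → sum 68
Largest of these is 97.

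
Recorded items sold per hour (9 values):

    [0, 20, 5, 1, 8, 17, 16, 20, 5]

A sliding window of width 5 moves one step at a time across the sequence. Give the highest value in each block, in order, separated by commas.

20, 20, 17, 20, 20

0 20 5 1 8 → max 20
20 5 1 8 17 → max 20
5 1 8 17 16 → max 17
1 8 17 16 20 → max 20
8 17 16 20 5 → max 20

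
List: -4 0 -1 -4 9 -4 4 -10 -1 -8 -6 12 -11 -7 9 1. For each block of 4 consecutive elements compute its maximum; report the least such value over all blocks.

-1

Window maxs for each of the 13 positions:
-4 0 -1 -4 → max 0
0 -1 -4 9 → max 9
-1 -4 9 -4 → max 9
-4 9 -4 4 → max 9
9 -4 4 -10 → max 9
-4 4 -10 -1 → max 4
4 -10 -1 -8 → max 4
-10 -1 -8 -6 → max -1
-1 -8 -6 12 → max 12
-8 -6 12 -11 → max 12
-6 12 -11 -7 → max 12
12 -11 -7 9 → max 12
-11 -7 9 1 → max 9
Least of these is -1.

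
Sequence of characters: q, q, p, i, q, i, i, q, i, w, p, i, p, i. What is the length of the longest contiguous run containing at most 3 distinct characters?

9

Extend right; when distinct count exceeds 3, shrink from the left:
add q: window [q] (1 distinct), len 1
add q: window [q, q] (1 distinct), len 2
add p: window [q, q, p] (2 distinct), len 3
add i: window [q, q, p, i] (3 distinct), len 4
add q: window [q, q, p, i, q] (3 distinct), len 5
add i: window [q, q, p, i, q, i] (3 distinct), len 6
add i: window [q, q, p, i, q, i, i] (3 distinct), len 7
add q: window [q, q, p, i, q, i, i, q] (3 distinct), len 8
add i: window [q, q, p, i, q, i, i, q, i] (3 distinct), len 9
add w: window [i, q, i, i, q, i, w] (3 distinct), len 7
add p: window [i, w, p] (3 distinct), len 3
add i: window [i, w, p, i] (3 distinct), len 4
add p: window [i, w, p, i, p] (3 distinct), len 5
add i: window [i, w, p, i, p, i] (3 distinct), len 6
Longest length with ≤3 distinct: 9.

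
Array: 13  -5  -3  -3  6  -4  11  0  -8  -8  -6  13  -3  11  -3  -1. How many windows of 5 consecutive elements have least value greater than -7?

[13, -5, -3, -3, 6] → min -5  > -7 ✓
[-5, -3, -3, 6, -4] → min -5  > -7 ✓
[-3, -3, 6, -4, 11] → min -4  > -7 ✓
[-3, 6, -4, 11, 0] → min -4  > -7 ✓
[6, -4, 11, 0, -8] → min -8
[-4, 11, 0, -8, -8] → min -8
[11, 0, -8, -8, -6] → min -8
[0, -8, -8, -6, 13] → min -8
[-8, -8, -6, 13, -3] → min -8
[-8, -6, 13, -3, 11] → min -8
[-6, 13, -3, 11, -3] → min -6  > -7 ✓
[13, -3, 11, -3, -1] → min -3  > -7 ✓
6 windows satisfy the condition.

6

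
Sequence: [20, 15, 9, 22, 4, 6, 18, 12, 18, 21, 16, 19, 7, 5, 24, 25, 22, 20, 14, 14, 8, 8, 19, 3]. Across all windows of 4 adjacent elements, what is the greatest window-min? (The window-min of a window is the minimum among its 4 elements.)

20

(20, 15, 9, 22) → min 9
(15, 9, 22, 4) → min 4
(9, 22, 4, 6) → min 4
(22, 4, 6, 18) → min 4
(4, 6, 18, 12) → min 4
(6, 18, 12, 18) → min 6
(18, 12, 18, 21) → min 12
(12, 18, 21, 16) → min 12
(18, 21, 16, 19) → min 16
(21, 16, 19, 7) → min 7
(16, 19, 7, 5) → min 5
(19, 7, 5, 24) → min 5
(7, 5, 24, 25) → min 5
(5, 24, 25, 22) → min 5
(24, 25, 22, 20) → min 20
(25, 22, 20, 14) → min 14
(22, 20, 14, 14) → min 14
(20, 14, 14, 8) → min 8
(14, 14, 8, 8) → min 8
(14, 8, 8, 19) → min 8
(8, 8, 19, 3) → min 3
Greatest of these is 20.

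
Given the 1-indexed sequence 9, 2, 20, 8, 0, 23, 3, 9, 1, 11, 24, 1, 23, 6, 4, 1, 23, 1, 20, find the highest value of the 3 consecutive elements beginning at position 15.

Elements at indices 15..17: 4, 1, 23
max(4, 1, 23) = 23

23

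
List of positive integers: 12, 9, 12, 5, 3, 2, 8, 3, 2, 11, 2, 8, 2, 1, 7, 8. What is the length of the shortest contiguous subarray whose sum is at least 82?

add 12: running sum 12 < 82
add 9: running sum 21 < 82
add 12: running sum 33 < 82
add 5: running sum 38 < 82
add 3: running sum 41 < 82
add 2: running sum 43 < 82
add 8: running sum 51 < 82
add 3: running sum 54 < 82
add 2: running sum 56 < 82
add 11: running sum 67 < 82
add 2: running sum 69 < 82
add 8: running sum 77 < 82
add 2: running sum 79 < 82
add 1: running sum 80 < 82
add 7: shortest ending here [12, 9, 12, 5, 3, 2, 8, 3, 2, 11, 2, 8, 2, 1, 7] sum 87, len 15
add 8: shortest ending here [9, 12, 5, 3, 2, 8, 3, 2, 11, 2, 8, 2, 1, 7, 8] sum 83, len 15
Shortest qualifying length: 15.

15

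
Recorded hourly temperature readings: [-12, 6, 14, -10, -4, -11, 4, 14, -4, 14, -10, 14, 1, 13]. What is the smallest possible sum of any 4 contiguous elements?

-21

Each size-4 window and its sum:
(-12, 6, 14, -10) → sum -2
(6, 14, -10, -4) → sum 6
(14, -10, -4, -11) → sum -11
(-10, -4, -11, 4) → sum -21
(-4, -11, 4, 14) → sum 3
(-11, 4, 14, -4) → sum 3
(4, 14, -4, 14) → sum 28
(14, -4, 14, -10) → sum 14
(-4, 14, -10, 14) → sum 14
(14, -10, 14, 1) → sum 19
(-10, 14, 1, 13) → sum 18
Smallest of these is -21.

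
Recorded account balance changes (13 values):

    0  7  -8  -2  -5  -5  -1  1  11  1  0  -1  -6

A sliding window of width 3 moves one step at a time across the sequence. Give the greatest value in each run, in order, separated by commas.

Sliding a size-3 window across the 13 values:
(0, 7, -8) → max 7
(7, -8, -2) → max 7
(-8, -2, -5) → max -2
(-2, -5, -5) → max -2
(-5, -5, -1) → max -1
(-5, -1, 1) → max 1
(-1, 1, 11) → max 11
(1, 11, 1) → max 11
(11, 1, 0) → max 11
(1, 0, -1) → max 1
(0, -1, -6) → max 0

7, 7, -2, -2, -1, 1, 11, 11, 11, 1, 0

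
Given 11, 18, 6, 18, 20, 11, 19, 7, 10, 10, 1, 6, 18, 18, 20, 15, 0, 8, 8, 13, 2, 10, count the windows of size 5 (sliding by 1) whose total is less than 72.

13

(11, 18, 6, 18, 20) → sum 73
(18, 6, 18, 20, 11) → sum 73
(6, 18, 20, 11, 19) → sum 74
(18, 20, 11, 19, 7) → sum 75
(20, 11, 19, 7, 10) → sum 67  < 72 ✓
(11, 19, 7, 10, 10) → sum 57  < 72 ✓
(19, 7, 10, 10, 1) → sum 47  < 72 ✓
(7, 10, 10, 1, 6) → sum 34  < 72 ✓
(10, 10, 1, 6, 18) → sum 45  < 72 ✓
(10, 1, 6, 18, 18) → sum 53  < 72 ✓
(1, 6, 18, 18, 20) → sum 63  < 72 ✓
(6, 18, 18, 20, 15) → sum 77
(18, 18, 20, 15, 0) → sum 71  < 72 ✓
(18, 20, 15, 0, 8) → sum 61  < 72 ✓
(20, 15, 0, 8, 8) → sum 51  < 72 ✓
(15, 0, 8, 8, 13) → sum 44  < 72 ✓
(0, 8, 8, 13, 2) → sum 31  < 72 ✓
(8, 8, 13, 2, 10) → sum 41  < 72 ✓
13 windows satisfy the condition.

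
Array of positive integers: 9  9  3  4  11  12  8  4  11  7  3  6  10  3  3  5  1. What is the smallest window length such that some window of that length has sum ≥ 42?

add 9: running sum 9 < 42
add 9: running sum 18 < 42
add 3: running sum 21 < 42
add 4: running sum 25 < 42
add 11: running sum 36 < 42
end 5: [9, 9, 3, 4, 11, 12] sum 48, len 6
end 6: [9, 3, 4, 11, 12, 8] sum 47, len 6
end 7: [3, 4, 11, 12, 8, 4] sum 42, len 6
end 8: [11, 12, 8, 4, 11] sum 46, len 5
end 9: [12, 8, 4, 11, 7] sum 42, len 5
end 10: [12, 8, 4, 11, 7, 3] sum 45, len 6
end 11: [12, 8, 4, 11, 7, 3, 6] sum 51, len 7
end 12: [8, 4, 11, 7, 3, 6, 10] sum 49, len 7
end 13: [4, 11, 7, 3, 6, 10, 3] sum 44, len 7
end 14: [11, 7, 3, 6, 10, 3, 3] sum 43, len 7
end 15: [11, 7, 3, 6, 10, 3, 3, 5] sum 48, len 8
end 16: [11, 7, 3, 6, 10, 3, 3, 5, 1] sum 49, len 9
Shortest qualifying length: 5.

5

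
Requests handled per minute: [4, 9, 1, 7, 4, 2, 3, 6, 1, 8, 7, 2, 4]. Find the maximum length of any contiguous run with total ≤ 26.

7

Extend to the right; shrink from the left whenever the sum exceeds 26:
add 4: [4] sum 4, len 1
add 9: [4, 9] sum 13, len 2
add 1: [4, 9, 1] sum 14, len 3
add 7: [4, 9, 1, 7] sum 21, len 4
add 4: [4, 9, 1, 7, 4] sum 25, len 5
add 2: [9, 1, 7, 4, 2] sum 23, len 5
add 3: [9, 1, 7, 4, 2, 3] sum 26, len 6
add 6: [1, 7, 4, 2, 3, 6] sum 23, len 6
add 1: [1, 7, 4, 2, 3, 6, 1] sum 24, len 7
add 8: [4, 2, 3, 6, 1, 8] sum 24, len 6
add 7: [3, 6, 1, 8, 7] sum 25, len 5
add 2: [6, 1, 8, 7, 2] sum 24, len 5
add 4: [1, 8, 7, 2, 4] sum 22, len 5
Longest length seen: 7.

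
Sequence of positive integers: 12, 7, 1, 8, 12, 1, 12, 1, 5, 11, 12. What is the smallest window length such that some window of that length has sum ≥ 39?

add 12: running sum 12 < 39
add 7: running sum 19 < 39
add 1: running sum 20 < 39
add 8: running sum 28 < 39
end 4: [12, 7, 1, 8, 12] sum 40, len 5
end 5: [12, 7, 1, 8, 12, 1] sum 41, len 6
end 6: [7, 1, 8, 12, 1, 12] sum 41, len 6
end 7: [7, 1, 8, 12, 1, 12, 1] sum 42, len 7
end 8: [8, 12, 1, 12, 1, 5] sum 39, len 6
end 9: [12, 1, 12, 1, 5, 11] sum 42, len 6
end 10: [12, 1, 5, 11, 12] sum 41, len 5
Shortest qualifying length: 5.

5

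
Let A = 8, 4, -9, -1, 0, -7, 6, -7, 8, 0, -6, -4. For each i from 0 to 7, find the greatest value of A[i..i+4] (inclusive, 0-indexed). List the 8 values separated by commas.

8, 4, 6, 6, 8, 8, 8, 8

[8, 4, -9, -1, 0] → max 8
[4, -9, -1, 0, -7] → max 4
[-9, -1, 0, -7, 6] → max 6
[-1, 0, -7, 6, -7] → max 6
[0, -7, 6, -7, 8] → max 8
[-7, 6, -7, 8, 0] → max 8
[6, -7, 8, 0, -6] → max 8
[-7, 8, 0, -6, -4] → max 8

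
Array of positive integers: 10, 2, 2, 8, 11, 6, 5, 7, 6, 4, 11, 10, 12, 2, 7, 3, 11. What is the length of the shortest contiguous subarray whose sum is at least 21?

2

add 10: running sum 10 < 21
add 2: running sum 12 < 21
add 2: running sum 14 < 21
add 8: shortest ending here [10, 2, 2, 8] sum 22, len 4
add 11: shortest ending here [2, 8, 11] sum 21, len 3
add 6: shortest ending here [8, 11, 6] sum 25, len 3
add 5: shortest ending here [11, 6, 5] sum 22, len 3
add 7: shortest ending here [11, 6, 5, 7] sum 29, len 4
add 6: shortest ending here [6, 5, 7, 6] sum 24, len 4
add 4: shortest ending here [5, 7, 6, 4] sum 22, len 4
add 11: shortest ending here [6, 4, 11] sum 21, len 3
add 10: shortest ending here [11, 10] sum 21, len 2
add 12: shortest ending here [10, 12] sum 22, len 2
add 2: shortest ending here [10, 12, 2] sum 24, len 3
add 7: shortest ending here [12, 2, 7] sum 21, len 3
add 3: shortest ending here [12, 2, 7, 3] sum 24, len 4
add 11: shortest ending here [7, 3, 11] sum 21, len 3
Shortest qualifying length: 2.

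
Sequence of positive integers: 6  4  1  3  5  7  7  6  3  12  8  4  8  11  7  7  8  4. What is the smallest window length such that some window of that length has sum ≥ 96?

add 6: running sum 6 < 96
add 4: running sum 10 < 96
add 1: running sum 11 < 96
add 3: running sum 14 < 96
add 5: running sum 19 < 96
add 7: running sum 26 < 96
add 7: running sum 33 < 96
add 6: running sum 39 < 96
add 3: running sum 42 < 96
add 12: running sum 54 < 96
add 8: running sum 62 < 96
add 4: running sum 66 < 96
add 8: running sum 74 < 96
add 11: running sum 85 < 96
add 7: running sum 92 < 96
add 7: shortest ending here [6, 4, 1, 3, 5, 7, 7, 6, 3, 12, 8, 4, 8, 11, 7, 7] sum 99, len 16
add 8: shortest ending here [3, 5, 7, 7, 6, 3, 12, 8, 4, 8, 11, 7, 7, 8] sum 96, len 14
add 4: shortest ending here [5, 7, 7, 6, 3, 12, 8, 4, 8, 11, 7, 7, 8, 4] sum 97, len 14
Shortest qualifying length: 14.

14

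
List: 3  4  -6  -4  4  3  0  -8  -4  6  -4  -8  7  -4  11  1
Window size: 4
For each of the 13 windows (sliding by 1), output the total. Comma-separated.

[3, 4, -6, -4] → sum -3
[4, -6, -4, 4] → sum -2
[-6, -4, 4, 3] → sum -3
[-4, 4, 3, 0] → sum 3
[4, 3, 0, -8] → sum -1
[3, 0, -8, -4] → sum -9
[0, -8, -4, 6] → sum -6
[-8, -4, 6, -4] → sum -10
[-4, 6, -4, -8] → sum -10
[6, -4, -8, 7] → sum 1
[-4, -8, 7, -4] → sum -9
[-8, 7, -4, 11] → sum 6
[7, -4, 11, 1] → sum 15

-3, -2, -3, 3, -1, -9, -6, -10, -10, 1, -9, 6, 15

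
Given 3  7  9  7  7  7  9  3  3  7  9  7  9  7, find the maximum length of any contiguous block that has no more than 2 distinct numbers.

Extend right; when distinct count exceeds 2, shrink from the left:
[3] 1 distinct, len 1
[3, 7] 2 distinct, len 2
[7, 9] 2 distinct, len 2
[7, 9, 7] 2 distinct, len 3
[7, 9, 7, 7] 2 distinct, len 4
[7, 9, 7, 7, 7] 2 distinct, len 5
[7, 9, 7, 7, 7, 9] 2 distinct, len 6
[9, 3] 2 distinct, len 2
[9, 3, 3] 2 distinct, len 3
[3, 3, 7] 2 distinct, len 3
[7, 9] 2 distinct, len 2
[7, 9, 7] 2 distinct, len 3
[7, 9, 7, 9] 2 distinct, len 4
[7, 9, 7, 9, 7] 2 distinct, len 5
Longest length with ≤2 distinct: 6.

6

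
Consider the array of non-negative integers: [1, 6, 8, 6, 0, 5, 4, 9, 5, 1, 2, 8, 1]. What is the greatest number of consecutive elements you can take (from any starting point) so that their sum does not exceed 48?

add 1: [1] sum 1, len 1
add 6: [1, 6] sum 7, len 2
add 8: [1, 6, 8] sum 15, len 3
add 6: [1, 6, 8, 6] sum 21, len 4
add 0: [1, 6, 8, 6, 0] sum 21, len 5
add 5: [1, 6, 8, 6, 0, 5] sum 26, len 6
add 4: [1, 6, 8, 6, 0, 5, 4] sum 30, len 7
add 9: [1, 6, 8, 6, 0, 5, 4, 9] sum 39, len 8
add 5: [1, 6, 8, 6, 0, 5, 4, 9, 5] sum 44, len 9
add 1: [1, 6, 8, 6, 0, 5, 4, 9, 5, 1] sum 45, len 10
add 2: [1, 6, 8, 6, 0, 5, 4, 9, 5, 1, 2] sum 47, len 11
add 8: [8, 6, 0, 5, 4, 9, 5, 1, 2, 8] sum 48, len 10
add 1: [6, 0, 5, 4, 9, 5, 1, 2, 8, 1] sum 41, len 10
Longest length seen: 11.

11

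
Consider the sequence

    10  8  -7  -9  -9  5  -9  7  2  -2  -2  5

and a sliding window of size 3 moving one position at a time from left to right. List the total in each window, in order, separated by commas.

10 8 -7 → sum 11
8 -7 -9 → sum -8
-7 -9 -9 → sum -25
-9 -9 5 → sum -13
-9 5 -9 → sum -13
5 -9 7 → sum 3
-9 7 2 → sum 0
7 2 -2 → sum 7
2 -2 -2 → sum -2
-2 -2 5 → sum 1

11, -8, -25, -13, -13, 3, 0, 7, -2, 1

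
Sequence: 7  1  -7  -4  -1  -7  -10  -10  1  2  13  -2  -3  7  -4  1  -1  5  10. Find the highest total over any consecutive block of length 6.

18

7 1 -7 -4 -1 -7 → sum -11
1 -7 -4 -1 -7 -10 → sum -28
-7 -4 -1 -7 -10 -10 → sum -39
-4 -1 -7 -10 -10 1 → sum -31
-1 -7 -10 -10 1 2 → sum -25
-7 -10 -10 1 2 13 → sum -11
-10 -10 1 2 13 -2 → sum -6
-10 1 2 13 -2 -3 → sum 1
1 2 13 -2 -3 7 → sum 18
2 13 -2 -3 7 -4 → sum 13
13 -2 -3 7 -4 1 → sum 12
-2 -3 7 -4 1 -1 → sum -2
-3 7 -4 1 -1 5 → sum 5
7 -4 1 -1 5 10 → sum 18
Highest of these is 18.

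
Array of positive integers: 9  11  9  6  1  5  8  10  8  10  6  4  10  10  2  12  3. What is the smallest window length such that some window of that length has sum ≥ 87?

add 9: running sum 9 < 87
add 11: running sum 20 < 87
add 9: running sum 29 < 87
add 6: running sum 35 < 87
add 1: running sum 36 < 87
add 5: running sum 41 < 87
add 8: running sum 49 < 87
add 10: running sum 59 < 87
add 8: running sum 67 < 87
add 10: running sum 77 < 87
add 6: running sum 83 < 87
add 4: shortest ending here [9, 11, 9, 6, 1, 5, 8, 10, 8, 10, 6, 4] sum 87, len 12
add 10: shortest ending here [11, 9, 6, 1, 5, 8, 10, 8, 10, 6, 4, 10] sum 88, len 12
add 10: shortest ending here [9, 6, 1, 5, 8, 10, 8, 10, 6, 4, 10, 10] sum 87, len 12
add 2: shortest ending here [9, 6, 1, 5, 8, 10, 8, 10, 6, 4, 10, 10, 2] sum 89, len 13
add 12: shortest ending here [6, 1, 5, 8, 10, 8, 10, 6, 4, 10, 10, 2, 12] sum 92, len 13
add 3: shortest ending here [5, 8, 10, 8, 10, 6, 4, 10, 10, 2, 12, 3] sum 88, len 12
Shortest qualifying length: 12.

12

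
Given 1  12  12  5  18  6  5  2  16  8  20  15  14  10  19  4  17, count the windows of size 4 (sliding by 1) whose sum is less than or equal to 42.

6

1 12 12 5 → sum 30  ≤ 42 ✓
12 12 5 18 → sum 47
12 5 18 6 → sum 41  ≤ 42 ✓
5 18 6 5 → sum 34  ≤ 42 ✓
18 6 5 2 → sum 31  ≤ 42 ✓
6 5 2 16 → sum 29  ≤ 42 ✓
5 2 16 8 → sum 31  ≤ 42 ✓
2 16 8 20 → sum 46
16 8 20 15 → sum 59
8 20 15 14 → sum 57
20 15 14 10 → sum 59
15 14 10 19 → sum 58
14 10 19 4 → sum 47
10 19 4 17 → sum 50
6 windows satisfy the condition.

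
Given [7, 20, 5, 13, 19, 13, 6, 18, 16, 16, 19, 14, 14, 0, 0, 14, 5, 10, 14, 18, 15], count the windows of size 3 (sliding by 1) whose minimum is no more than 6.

[7, 20, 5] → min 5  ≤ 6 ✓
[20, 5, 13] → min 5  ≤ 6 ✓
[5, 13, 19] → min 5  ≤ 6 ✓
[13, 19, 13] → min 13
[19, 13, 6] → min 6  ≤ 6 ✓
[13, 6, 18] → min 6  ≤ 6 ✓
[6, 18, 16] → min 6  ≤ 6 ✓
[18, 16, 16] → min 16
[16, 16, 19] → min 16
[16, 19, 14] → min 14
[19, 14, 14] → min 14
[14, 14, 0] → min 0  ≤ 6 ✓
[14, 0, 0] → min 0  ≤ 6 ✓
[0, 0, 14] → min 0  ≤ 6 ✓
[0, 14, 5] → min 0  ≤ 6 ✓
[14, 5, 10] → min 5  ≤ 6 ✓
[5, 10, 14] → min 5  ≤ 6 ✓
[10, 14, 18] → min 10
[14, 18, 15] → min 14
12 windows satisfy the condition.

12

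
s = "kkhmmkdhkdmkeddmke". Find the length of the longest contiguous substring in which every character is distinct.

4

add k: [k] len 1
add k (repeat k, move left end past it): [k] len 1
add h: [k, h] len 2
add m: [k, h, m] len 3
add m (repeat m, move left end past it): [m] len 1
add k: [m, k] len 2
add d: [m, k, d] len 3
add h: [m, k, d, h] len 4
add k (repeat k, move left end past it): [d, h, k] len 3
add d (repeat d, move left end past it): [h, k, d] len 3
add m: [h, k, d, m] len 4
add k (repeat k, move left end past it): [d, m, k] len 3
add e: [d, m, k, e] len 4
add d (repeat d, move left end past it): [m, k, e, d] len 4
add d (repeat d, move left end past it): [d] len 1
add m: [d, m] len 2
add k: [d, m, k] len 3
add e: [d, m, k, e] len 4
Longest all-distinct length: 4.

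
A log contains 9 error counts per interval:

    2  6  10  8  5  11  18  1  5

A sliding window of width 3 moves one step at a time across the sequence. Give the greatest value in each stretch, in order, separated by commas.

2 6 10 → max 10
6 10 8 → max 10
10 8 5 → max 10
8 5 11 → max 11
5 11 18 → max 18
11 18 1 → max 18
18 1 5 → max 18

10, 10, 10, 11, 18, 18, 18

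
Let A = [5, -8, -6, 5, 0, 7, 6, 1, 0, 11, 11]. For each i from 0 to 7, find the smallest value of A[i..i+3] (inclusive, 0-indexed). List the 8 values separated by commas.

-8, -8, -6, 0, 0, 0, 0, 0

[5, -8, -6, 5] → min -8
[-8, -6, 5, 0] → min -8
[-6, 5, 0, 7] → min -6
[5, 0, 7, 6] → min 0
[0, 7, 6, 1] → min 0
[7, 6, 1, 0] → min 0
[6, 1, 0, 11] → min 0
[1, 0, 11, 11] → min 0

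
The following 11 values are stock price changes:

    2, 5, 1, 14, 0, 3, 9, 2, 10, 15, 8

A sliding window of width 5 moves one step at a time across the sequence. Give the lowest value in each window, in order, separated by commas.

2 5 1 14 0 → min 0
5 1 14 0 3 → min 0
1 14 0 3 9 → min 0
14 0 3 9 2 → min 0
0 3 9 2 10 → min 0
3 9 2 10 15 → min 2
9 2 10 15 8 → min 2

0, 0, 0, 0, 0, 2, 2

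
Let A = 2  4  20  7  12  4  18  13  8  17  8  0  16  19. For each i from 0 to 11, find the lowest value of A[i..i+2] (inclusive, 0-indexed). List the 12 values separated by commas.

2, 4, 7, 4, 4, 4, 8, 8, 8, 0, 0, 0

Sliding a size-3 window across the 14 values:
2 4 20 → min 2
4 20 7 → min 4
20 7 12 → min 7
7 12 4 → min 4
12 4 18 → min 4
4 18 13 → min 4
18 13 8 → min 8
13 8 17 → min 8
8 17 8 → min 8
17 8 0 → min 0
8 0 16 → min 0
0 16 19 → min 0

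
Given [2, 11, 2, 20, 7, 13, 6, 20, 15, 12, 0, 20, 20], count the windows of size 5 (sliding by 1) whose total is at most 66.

7

2 11 2 20 7 → sum 42  ≤ 66 ✓
11 2 20 7 13 → sum 53  ≤ 66 ✓
2 20 7 13 6 → sum 48  ≤ 66 ✓
20 7 13 6 20 → sum 66  ≤ 66 ✓
7 13 6 20 15 → sum 61  ≤ 66 ✓
13 6 20 15 12 → sum 66  ≤ 66 ✓
6 20 15 12 0 → sum 53  ≤ 66 ✓
20 15 12 0 20 → sum 67
15 12 0 20 20 → sum 67
7 windows satisfy the condition.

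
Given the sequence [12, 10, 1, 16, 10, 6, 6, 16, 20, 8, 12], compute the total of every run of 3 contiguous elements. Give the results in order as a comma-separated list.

23, 27, 27, 32, 22, 28, 42, 44, 40

Sliding a size-3 window across the 11 values:
[12, 10, 1] → sum 23
[10, 1, 16] → sum 27
[1, 16, 10] → sum 27
[16, 10, 6] → sum 32
[10, 6, 6] → sum 22
[6, 6, 16] → sum 28
[6, 16, 20] → sum 42
[16, 20, 8] → sum 44
[20, 8, 12] → sum 40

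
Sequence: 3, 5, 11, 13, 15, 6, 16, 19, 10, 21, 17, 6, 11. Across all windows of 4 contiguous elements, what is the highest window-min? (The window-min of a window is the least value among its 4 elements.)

(3, 5, 11, 13) → min 3
(5, 11, 13, 15) → min 5
(11, 13, 15, 6) → min 6
(13, 15, 6, 16) → min 6
(15, 6, 16, 19) → min 6
(6, 16, 19, 10) → min 6
(16, 19, 10, 21) → min 10
(19, 10, 21, 17) → min 10
(10, 21, 17, 6) → min 6
(21, 17, 6, 11) → min 6
Highest of these is 10.

10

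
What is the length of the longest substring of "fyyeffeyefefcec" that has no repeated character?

3

add f: [f] len 1
add y: [f, y] len 2
add y (repeat y, move left end past it): [y] len 1
add e: [y, e] len 2
add f: [y, e, f] len 3
add f (repeat f, move left end past it): [f] len 1
add e: [f, e] len 2
add y: [f, e, y] len 3
add e (repeat e, move left end past it): [y, e] len 2
add f: [y, e, f] len 3
add e (repeat e, move left end past it): [f, e] len 2
add f (repeat f, move left end past it): [e, f] len 2
add c: [e, f, c] len 3
add e (repeat e, move left end past it): [f, c, e] len 3
add c (repeat c, move left end past it): [e, c] len 2
Longest all-distinct length: 3.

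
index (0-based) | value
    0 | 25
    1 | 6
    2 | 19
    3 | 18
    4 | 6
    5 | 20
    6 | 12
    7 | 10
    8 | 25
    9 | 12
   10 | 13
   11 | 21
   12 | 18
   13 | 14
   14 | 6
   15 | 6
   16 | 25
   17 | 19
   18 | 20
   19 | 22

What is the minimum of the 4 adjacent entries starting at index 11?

6

Elements at indices 11..14: 21, 18, 14, 6
min(21, 18, 14, 6) = 6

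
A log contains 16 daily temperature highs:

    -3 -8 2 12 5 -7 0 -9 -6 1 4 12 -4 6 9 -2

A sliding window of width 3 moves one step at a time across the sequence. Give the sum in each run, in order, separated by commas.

-9, 6, 19, 10, -2, -16, -15, -14, -1, 17, 12, 14, 11, 13

-3 -8 2 → sum -9
-8 2 12 → sum 6
2 12 5 → sum 19
12 5 -7 → sum 10
5 -7 0 → sum -2
-7 0 -9 → sum -16
0 -9 -6 → sum -15
-9 -6 1 → sum -14
-6 1 4 → sum -1
1 4 12 → sum 17
4 12 -4 → sum 12
12 -4 6 → sum 14
-4 6 9 → sum 11
6 9 -2 → sum 13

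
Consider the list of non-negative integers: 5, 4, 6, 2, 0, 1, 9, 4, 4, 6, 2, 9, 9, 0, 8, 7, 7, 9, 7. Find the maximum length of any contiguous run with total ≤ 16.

Extend to the right; shrink from the left whenever the sum exceeds 16:
[5] sum 5 len 1
[5, 4] sum 9 len 2
[5, 4, 6] sum 15 len 3
[4, 6, 2] sum 12 len 3
[4, 6, 2, 0] sum 12 len 4
[4, 6, 2, 0, 1] sum 13 len 5
[2, 0, 1, 9] sum 12 len 4
[2, 0, 1, 9, 4] sum 16 len 5
[4, 4] sum 8 len 2
[4, 4, 6] sum 14 len 3
[4, 4, 6, 2] sum 16 len 4
[2, 9] sum 11 len 2
[9] sum 9 len 1
[9, 0] sum 9 len 2
[0, 8] sum 8 len 2
[0, 8, 7] sum 15 len 3
[7, 7] sum 14 len 2
[7, 9] sum 16 len 2
[9, 7] sum 16 len 2
Longest length seen: 5.

5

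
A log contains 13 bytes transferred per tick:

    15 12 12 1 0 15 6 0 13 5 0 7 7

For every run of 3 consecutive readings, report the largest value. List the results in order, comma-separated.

Sliding a size-3 window across the 13 values:
15 12 12 → max 15
12 12 1 → max 12
12 1 0 → max 12
1 0 15 → max 15
0 15 6 → max 15
15 6 0 → max 15
6 0 13 → max 13
0 13 5 → max 13
13 5 0 → max 13
5 0 7 → max 7
0 7 7 → max 7

15, 12, 12, 15, 15, 15, 13, 13, 13, 7, 7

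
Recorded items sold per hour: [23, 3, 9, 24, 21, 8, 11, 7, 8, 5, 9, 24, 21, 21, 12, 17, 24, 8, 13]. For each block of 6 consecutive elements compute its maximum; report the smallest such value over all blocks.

[23, 3, 9, 24, 21, 8] → max 24
[3, 9, 24, 21, 8, 11] → max 24
[9, 24, 21, 8, 11, 7] → max 24
[24, 21, 8, 11, 7, 8] → max 24
[21, 8, 11, 7, 8, 5] → max 21
[8, 11, 7, 8, 5, 9] → max 11
[11, 7, 8, 5, 9, 24] → max 24
[7, 8, 5, 9, 24, 21] → max 24
[8, 5, 9, 24, 21, 21] → max 24
[5, 9, 24, 21, 21, 12] → max 24
[9, 24, 21, 21, 12, 17] → max 24
[24, 21, 21, 12, 17, 24] → max 24
[21, 21, 12, 17, 24, 8] → max 24
[21, 12, 17, 24, 8, 13] → max 24
Smallest of these is 11.

11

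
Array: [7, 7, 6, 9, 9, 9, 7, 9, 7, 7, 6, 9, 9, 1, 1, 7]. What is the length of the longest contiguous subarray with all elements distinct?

add 7: [7] len 1
add 7 (repeat 7, move left end past it): [7] len 1
add 6: [7, 6] len 2
add 9: [7, 6, 9] len 3
add 9 (repeat 9, move left end past it): [9] len 1
add 9 (repeat 9, move left end past it): [9] len 1
add 7: [9, 7] len 2
add 9 (repeat 9, move left end past it): [7, 9] len 2
add 7 (repeat 7, move left end past it): [9, 7] len 2
add 7 (repeat 7, move left end past it): [7] len 1
add 6: [7, 6] len 2
add 9: [7, 6, 9] len 3
add 9 (repeat 9, move left end past it): [9] len 1
add 1: [9, 1] len 2
add 1 (repeat 1, move left end past it): [1] len 1
add 7: [1, 7] len 2
Longest all-distinct length: 3.

3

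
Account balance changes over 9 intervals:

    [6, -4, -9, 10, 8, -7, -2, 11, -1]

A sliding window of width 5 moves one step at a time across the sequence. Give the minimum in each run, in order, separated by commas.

-9, -9, -9, -7, -7

6 -4 -9 10 8 → min -9
-4 -9 10 8 -7 → min -9
-9 10 8 -7 -2 → min -9
10 8 -7 -2 11 → min -7
8 -7 -2 11 -1 → min -7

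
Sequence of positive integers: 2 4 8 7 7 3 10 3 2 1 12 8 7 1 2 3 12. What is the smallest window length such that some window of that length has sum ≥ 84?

15

add 2: running sum 2 < 84
add 4: running sum 6 < 84
add 8: running sum 14 < 84
add 7: running sum 21 < 84
add 7: running sum 28 < 84
add 3: running sum 31 < 84
add 10: running sum 41 < 84
add 3: running sum 44 < 84
add 2: running sum 46 < 84
add 1: running sum 47 < 84
add 12: running sum 59 < 84
add 8: running sum 67 < 84
add 7: running sum 74 < 84
add 1: running sum 75 < 84
add 2: running sum 77 < 84
add 3: running sum 80 < 84
add 12: shortest ending here [8, 7, 7, 3, 10, 3, 2, 1, 12, 8, 7, 1, 2, 3, 12] sum 86, len 15
Shortest qualifying length: 15.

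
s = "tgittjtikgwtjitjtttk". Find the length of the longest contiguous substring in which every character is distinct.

6

add t: [t] len 1
add g: [t, g] len 2
add i: [t, g, i] len 3
add t (repeat t, move left end past it): [g, i, t] len 3
add t (repeat t, move left end past it): [t] len 1
add j: [t, j] len 2
add t (repeat t, move left end past it): [j, t] len 2
add i: [j, t, i] len 3
add k: [j, t, i, k] len 4
add g: [j, t, i, k, g] len 5
add w: [j, t, i, k, g, w] len 6
add t (repeat t, move left end past it): [i, k, g, w, t] len 5
add j: [i, k, g, w, t, j] len 6
add i (repeat i, move left end past it): [k, g, w, t, j, i] len 6
add t (repeat t, move left end past it): [j, i, t] len 3
add j (repeat j, move left end past it): [i, t, j] len 3
add t (repeat t, move left end past it): [j, t] len 2
add t (repeat t, move left end past it): [t] len 1
add t (repeat t, move left end past it): [t] len 1
add k: [t, k] len 2
Longest all-distinct length: 6.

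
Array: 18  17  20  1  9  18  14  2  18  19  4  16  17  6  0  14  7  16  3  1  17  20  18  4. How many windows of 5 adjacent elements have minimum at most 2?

18

18 17 20 1 9 → min 1  ≤ 2 ✓
17 20 1 9 18 → min 1  ≤ 2 ✓
20 1 9 18 14 → min 1  ≤ 2 ✓
1 9 18 14 2 → min 1  ≤ 2 ✓
9 18 14 2 18 → min 2  ≤ 2 ✓
18 14 2 18 19 → min 2  ≤ 2 ✓
14 2 18 19 4 → min 2  ≤ 2 ✓
2 18 19 4 16 → min 2  ≤ 2 ✓
18 19 4 16 17 → min 4
19 4 16 17 6 → min 4
4 16 17 6 0 → min 0  ≤ 2 ✓
16 17 6 0 14 → min 0  ≤ 2 ✓
17 6 0 14 7 → min 0  ≤ 2 ✓
6 0 14 7 16 → min 0  ≤ 2 ✓
0 14 7 16 3 → min 0  ≤ 2 ✓
14 7 16 3 1 → min 1  ≤ 2 ✓
7 16 3 1 17 → min 1  ≤ 2 ✓
16 3 1 17 20 → min 1  ≤ 2 ✓
3 1 17 20 18 → min 1  ≤ 2 ✓
1 17 20 18 4 → min 1  ≤ 2 ✓
18 windows satisfy the condition.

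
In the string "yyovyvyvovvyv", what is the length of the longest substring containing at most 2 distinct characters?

add y: window [y] (1 distinct), len 1
add y: window [y, y] (1 distinct), len 2
add o: window [y, y, o] (2 distinct), len 3
add v: window [o, v] (2 distinct), len 2
add y: window [v, y] (2 distinct), len 2
add v: window [v, y, v] (2 distinct), len 3
add y: window [v, y, v, y] (2 distinct), len 4
add v: window [v, y, v, y, v] (2 distinct), len 5
add o: window [v, o] (2 distinct), len 2
add v: window [v, o, v] (2 distinct), len 3
add v: window [v, o, v, v] (2 distinct), len 4
add y: window [v, v, y] (2 distinct), len 3
add v: window [v, v, y, v] (2 distinct), len 4
Longest length with ≤2 distinct: 5.

5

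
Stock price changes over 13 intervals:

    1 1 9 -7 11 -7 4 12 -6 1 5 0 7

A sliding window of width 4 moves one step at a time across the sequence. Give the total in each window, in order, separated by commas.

Sliding a size-4 window across the 13 values:
(1, 1, 9, -7) → sum 4
(1, 9, -7, 11) → sum 14
(9, -7, 11, -7) → sum 6
(-7, 11, -7, 4) → sum 1
(11, -7, 4, 12) → sum 20
(-7, 4, 12, -6) → sum 3
(4, 12, -6, 1) → sum 11
(12, -6, 1, 5) → sum 12
(-6, 1, 5, 0) → sum 0
(1, 5, 0, 7) → sum 13

4, 14, 6, 1, 20, 3, 11, 12, 0, 13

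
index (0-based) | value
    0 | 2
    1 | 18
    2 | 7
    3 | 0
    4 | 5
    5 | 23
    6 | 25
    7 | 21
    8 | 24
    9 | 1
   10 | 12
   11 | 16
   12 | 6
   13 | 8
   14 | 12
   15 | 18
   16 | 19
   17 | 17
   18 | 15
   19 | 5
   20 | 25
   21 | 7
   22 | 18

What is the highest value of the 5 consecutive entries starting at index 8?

24

Elements at indices 8..12: 24, 1, 12, 16, 6
max(24, 1, 12, 16, 6) = 24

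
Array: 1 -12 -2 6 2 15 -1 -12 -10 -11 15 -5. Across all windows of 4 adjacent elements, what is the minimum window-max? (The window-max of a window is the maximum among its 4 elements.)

-1

[1, -12, -2, 6] → max 6
[-12, -2, 6, 2] → max 6
[-2, 6, 2, 15] → max 15
[6, 2, 15, -1] → max 15
[2, 15, -1, -12] → max 15
[15, -1, -12, -10] → max 15
[-1, -12, -10, -11] → max -1
[-12, -10, -11, 15] → max 15
[-10, -11, 15, -5] → max 15
Minimum of these is -1.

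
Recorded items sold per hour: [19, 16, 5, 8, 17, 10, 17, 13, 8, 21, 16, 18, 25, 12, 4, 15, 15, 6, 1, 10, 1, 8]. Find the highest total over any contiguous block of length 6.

Window sums for each of the 17 positions:
(19, 16, 5, 8, 17, 10) → sum 75
(16, 5, 8, 17, 10, 17) → sum 73
(5, 8, 17, 10, 17, 13) → sum 70
(8, 17, 10, 17, 13, 8) → sum 73
(17, 10, 17, 13, 8, 21) → sum 86
(10, 17, 13, 8, 21, 16) → sum 85
(17, 13, 8, 21, 16, 18) → sum 93
(13, 8, 21, 16, 18, 25) → sum 101
(8, 21, 16, 18, 25, 12) → sum 100
(21, 16, 18, 25, 12, 4) → sum 96
(16, 18, 25, 12, 4, 15) → sum 90
(18, 25, 12, 4, 15, 15) → sum 89
(25, 12, 4, 15, 15, 6) → sum 77
(12, 4, 15, 15, 6, 1) → sum 53
(4, 15, 15, 6, 1, 10) → sum 51
(15, 15, 6, 1, 10, 1) → sum 48
(15, 6, 1, 10, 1, 8) → sum 41
Highest of these is 101.

101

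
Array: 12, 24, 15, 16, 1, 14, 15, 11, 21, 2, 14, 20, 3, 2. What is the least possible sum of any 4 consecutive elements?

39

Window sums for each of the 11 positions:
(12, 24, 15, 16) → sum 67
(24, 15, 16, 1) → sum 56
(15, 16, 1, 14) → sum 46
(16, 1, 14, 15) → sum 46
(1, 14, 15, 11) → sum 41
(14, 15, 11, 21) → sum 61
(15, 11, 21, 2) → sum 49
(11, 21, 2, 14) → sum 48
(21, 2, 14, 20) → sum 57
(2, 14, 20, 3) → sum 39
(14, 20, 3, 2) → sum 39
Least of these is 39.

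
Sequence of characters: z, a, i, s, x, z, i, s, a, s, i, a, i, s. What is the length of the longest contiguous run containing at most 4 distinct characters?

9

add z: window [z] (1 distinct), len 1
add a: window [z, a] (2 distinct), len 2
add i: window [z, a, i] (3 distinct), len 3
add s: window [z, a, i, s] (4 distinct), len 4
add x: window [a, i, s, x] (4 distinct), len 4
add z: window [i, s, x, z] (4 distinct), len 4
add i: window [i, s, x, z, i] (4 distinct), len 5
add s: window [i, s, x, z, i, s] (4 distinct), len 6
add a: window [z, i, s, a] (4 distinct), len 4
add s: window [z, i, s, a, s] (4 distinct), len 5
add i: window [z, i, s, a, s, i] (4 distinct), len 6
add a: window [z, i, s, a, s, i, a] (4 distinct), len 7
add i: window [z, i, s, a, s, i, a, i] (4 distinct), len 8
add s: window [z, i, s, a, s, i, a, i, s] (4 distinct), len 9
Longest length with ≤4 distinct: 9.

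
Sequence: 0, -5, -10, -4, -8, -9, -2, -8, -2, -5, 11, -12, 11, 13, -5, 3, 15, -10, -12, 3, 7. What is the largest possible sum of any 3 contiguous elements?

0 -5 -10 → sum -15
-5 -10 -4 → sum -19
-10 -4 -8 → sum -22
-4 -8 -9 → sum -21
-8 -9 -2 → sum -19
-9 -2 -8 → sum -19
-2 -8 -2 → sum -12
-8 -2 -5 → sum -15
-2 -5 11 → sum 4
-5 11 -12 → sum -6
11 -12 11 → sum 10
-12 11 13 → sum 12
11 13 -5 → sum 19
13 -5 3 → sum 11
-5 3 15 → sum 13
3 15 -10 → sum 8
15 -10 -12 → sum -7
-10 -12 3 → sum -19
-12 3 7 → sum -2
Largest of these is 19.

19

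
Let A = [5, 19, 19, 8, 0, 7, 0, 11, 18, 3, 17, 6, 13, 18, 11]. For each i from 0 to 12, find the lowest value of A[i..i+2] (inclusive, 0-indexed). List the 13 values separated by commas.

Sliding a size-3 window across the 15 values:
5 19 19 → min 5
19 19 8 → min 8
19 8 0 → min 0
8 0 7 → min 0
0 7 0 → min 0
7 0 11 → min 0
0 11 18 → min 0
11 18 3 → min 3
18 3 17 → min 3
3 17 6 → min 3
17 6 13 → min 6
6 13 18 → min 6
13 18 11 → min 11

5, 8, 0, 0, 0, 0, 0, 3, 3, 3, 6, 6, 11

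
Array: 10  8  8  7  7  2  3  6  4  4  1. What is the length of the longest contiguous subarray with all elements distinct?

5

[10] len 1
[10, 8] len 2
[8] len 1
[8, 7] len 2
[7] len 1
[7, 2] len 2
[7, 2, 3] len 3
[7, 2, 3, 6] len 4
[7, 2, 3, 6, 4] len 5
[4] len 1
[4, 1] len 2
Longest all-distinct length: 5.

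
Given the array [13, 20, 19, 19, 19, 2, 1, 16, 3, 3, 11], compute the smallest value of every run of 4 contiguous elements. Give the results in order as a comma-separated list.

[13, 20, 19, 19] → min 13
[20, 19, 19, 19] → min 19
[19, 19, 19, 2] → min 2
[19, 19, 2, 1] → min 1
[19, 2, 1, 16] → min 1
[2, 1, 16, 3] → min 1
[1, 16, 3, 3] → min 1
[16, 3, 3, 11] → min 3

13, 19, 2, 1, 1, 1, 1, 3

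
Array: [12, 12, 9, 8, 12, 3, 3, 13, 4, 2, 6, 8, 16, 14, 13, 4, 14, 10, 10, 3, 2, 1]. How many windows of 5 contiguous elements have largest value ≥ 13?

14

12 12 9 8 12 → max 12
12 9 8 12 3 → max 12
9 8 12 3 3 → max 12
8 12 3 3 13 → max 13  ≥ 13 ✓
12 3 3 13 4 → max 13  ≥ 13 ✓
3 3 13 4 2 → max 13  ≥ 13 ✓
3 13 4 2 6 → max 13  ≥ 13 ✓
13 4 2 6 8 → max 13  ≥ 13 ✓
4 2 6 8 16 → max 16  ≥ 13 ✓
2 6 8 16 14 → max 16  ≥ 13 ✓
6 8 16 14 13 → max 16  ≥ 13 ✓
8 16 14 13 4 → max 16  ≥ 13 ✓
16 14 13 4 14 → max 16  ≥ 13 ✓
14 13 4 14 10 → max 14  ≥ 13 ✓
13 4 14 10 10 → max 14  ≥ 13 ✓
4 14 10 10 3 → max 14  ≥ 13 ✓
14 10 10 3 2 → max 14  ≥ 13 ✓
10 10 3 2 1 → max 10
14 windows satisfy the condition.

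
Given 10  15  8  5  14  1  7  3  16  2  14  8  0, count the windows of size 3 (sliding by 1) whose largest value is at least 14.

[10, 15, 8] → max 15  ≥ 14 ✓
[15, 8, 5] → max 15  ≥ 14 ✓
[8, 5, 14] → max 14  ≥ 14 ✓
[5, 14, 1] → max 14  ≥ 14 ✓
[14, 1, 7] → max 14  ≥ 14 ✓
[1, 7, 3] → max 7
[7, 3, 16] → max 16  ≥ 14 ✓
[3, 16, 2] → max 16  ≥ 14 ✓
[16, 2, 14] → max 16  ≥ 14 ✓
[2, 14, 8] → max 14  ≥ 14 ✓
[14, 8, 0] → max 14  ≥ 14 ✓
10 windows satisfy the condition.

10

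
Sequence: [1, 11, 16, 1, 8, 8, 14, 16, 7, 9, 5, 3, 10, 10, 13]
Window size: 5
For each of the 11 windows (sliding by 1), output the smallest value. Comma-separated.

Sliding a size-5 window across the 15 values:
[1, 11, 16, 1, 8] → min 1
[11, 16, 1, 8, 8] → min 1
[16, 1, 8, 8, 14] → min 1
[1, 8, 8, 14, 16] → min 1
[8, 8, 14, 16, 7] → min 7
[8, 14, 16, 7, 9] → min 7
[14, 16, 7, 9, 5] → min 5
[16, 7, 9, 5, 3] → min 3
[7, 9, 5, 3, 10] → min 3
[9, 5, 3, 10, 10] → min 3
[5, 3, 10, 10, 13] → min 3

1, 1, 1, 1, 7, 7, 5, 3, 3, 3, 3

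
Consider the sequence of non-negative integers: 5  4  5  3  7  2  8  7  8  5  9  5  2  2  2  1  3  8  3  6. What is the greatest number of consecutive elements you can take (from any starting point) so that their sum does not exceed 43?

10

Extend to the right; shrink from the left whenever the sum exceeds 43:
[5] sum 5 len 1
[5, 4] sum 9 len 2
[5, 4, 5] sum 14 len 3
[5, 4, 5, 3] sum 17 len 4
[5, 4, 5, 3, 7] sum 24 len 5
[5, 4, 5, 3, 7, 2] sum 26 len 6
[5, 4, 5, 3, 7, 2, 8] sum 34 len 7
[5, 4, 5, 3, 7, 2, 8, 7] sum 41 len 8
[5, 3, 7, 2, 8, 7, 8] sum 40 len 7
[3, 7, 2, 8, 7, 8, 5] sum 40 len 7
[2, 8, 7, 8, 5, 9] sum 39 len 6
[8, 7, 8, 5, 9, 5] sum 42 len 6
[7, 8, 5, 9, 5, 2] sum 36 len 6
[7, 8, 5, 9, 5, 2, 2] sum 38 len 7
[7, 8, 5, 9, 5, 2, 2, 2] sum 40 len 8
[7, 8, 5, 9, 5, 2, 2, 2, 1] sum 41 len 9
[8, 5, 9, 5, 2, 2, 2, 1, 3] sum 37 len 9
[5, 9, 5, 2, 2, 2, 1, 3, 8] sum 37 len 9
[5, 9, 5, 2, 2, 2, 1, 3, 8, 3] sum 40 len 10
[9, 5, 2, 2, 2, 1, 3, 8, 3, 6] sum 41 len 10
Longest length seen: 10.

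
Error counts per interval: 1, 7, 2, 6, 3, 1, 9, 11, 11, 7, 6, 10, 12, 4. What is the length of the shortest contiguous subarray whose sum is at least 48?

6

add 1: running sum 1 < 48
add 7: running sum 8 < 48
add 2: running sum 10 < 48
add 6: running sum 16 < 48
add 3: running sum 19 < 48
add 1: running sum 20 < 48
add 9: running sum 29 < 48
add 11: running sum 40 < 48
end 8: [7, 2, 6, 3, 1, 9, 11, 11] sum 50, len 8
end 9: [6, 3, 1, 9, 11, 11, 7] sum 48, len 7
end 10: [3, 1, 9, 11, 11, 7, 6] sum 48, len 7
end 11: [9, 11, 11, 7, 6, 10] sum 54, len 6
end 12: [11, 11, 7, 6, 10, 12] sum 57, len 6
end 13: [11, 7, 6, 10, 12, 4] sum 50, len 6
Shortest qualifying length: 6.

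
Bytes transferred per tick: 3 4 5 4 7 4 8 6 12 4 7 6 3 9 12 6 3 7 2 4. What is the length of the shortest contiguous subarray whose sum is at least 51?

add 3: running sum 3 < 51
add 4: running sum 7 < 51
add 5: running sum 12 < 51
add 4: running sum 16 < 51
add 7: running sum 23 < 51
add 4: running sum 27 < 51
add 8: running sum 35 < 51
add 6: running sum 41 < 51
end 8: [3, 4, 5, 4, 7, 4, 8, 6, 12] sum 53, len 9
end 9: [4, 5, 4, 7, 4, 8, 6, 12, 4] sum 54, len 9
end 10: [4, 7, 4, 8, 6, 12, 4, 7] sum 52, len 8
end 11: [7, 4, 8, 6, 12, 4, 7, 6] sum 54, len 8
end 12: [7, 4, 8, 6, 12, 4, 7, 6, 3] sum 57, len 9
end 13: [8, 6, 12, 4, 7, 6, 3, 9] sum 55, len 8
end 14: [12, 4, 7, 6, 3, 9, 12] sum 53, len 7
end 15: [12, 4, 7, 6, 3, 9, 12, 6] sum 59, len 8
end 16: [12, 4, 7, 6, 3, 9, 12, 6, 3] sum 62, len 9
end 17: [7, 6, 3, 9, 12, 6, 3, 7] sum 53, len 8
end 18: [7, 6, 3, 9, 12, 6, 3, 7, 2] sum 55, len 9
end 19: [6, 3, 9, 12, 6, 3, 7, 2, 4] sum 52, len 9
Shortest qualifying length: 7.

7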